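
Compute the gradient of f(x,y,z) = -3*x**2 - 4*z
(-6*x, 0, -4)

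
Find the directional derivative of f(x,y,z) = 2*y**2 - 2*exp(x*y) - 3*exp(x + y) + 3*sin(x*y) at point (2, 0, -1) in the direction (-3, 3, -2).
3*sqrt(22)/11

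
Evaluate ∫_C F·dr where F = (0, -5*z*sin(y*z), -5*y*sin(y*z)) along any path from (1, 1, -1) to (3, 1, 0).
5 - 5*cos(1)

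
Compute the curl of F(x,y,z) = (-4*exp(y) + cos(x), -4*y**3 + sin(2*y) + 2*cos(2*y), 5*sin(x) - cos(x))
(0, -sin(x) - 5*cos(x), 4*exp(y))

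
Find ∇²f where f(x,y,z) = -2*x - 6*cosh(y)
-6*cosh(y)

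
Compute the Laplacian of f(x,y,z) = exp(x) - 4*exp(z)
exp(x) - 4*exp(z)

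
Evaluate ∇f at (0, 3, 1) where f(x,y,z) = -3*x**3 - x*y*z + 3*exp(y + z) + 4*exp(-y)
(-3, (-4 + 3*exp(7))*exp(-3), 3*exp(4))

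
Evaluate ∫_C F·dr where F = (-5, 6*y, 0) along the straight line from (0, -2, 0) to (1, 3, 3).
10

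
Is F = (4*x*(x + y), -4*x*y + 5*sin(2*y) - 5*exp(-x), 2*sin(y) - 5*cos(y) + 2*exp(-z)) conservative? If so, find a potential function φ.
No, ∇×F = (5*sin(y) + 2*cos(y), 0, -4*x - 4*y + 5*exp(-x)) ≠ 0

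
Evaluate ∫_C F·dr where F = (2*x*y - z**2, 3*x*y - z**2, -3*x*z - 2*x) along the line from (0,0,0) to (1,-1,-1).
1/3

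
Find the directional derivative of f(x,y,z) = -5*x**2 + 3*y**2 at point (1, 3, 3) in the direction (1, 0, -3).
-sqrt(10)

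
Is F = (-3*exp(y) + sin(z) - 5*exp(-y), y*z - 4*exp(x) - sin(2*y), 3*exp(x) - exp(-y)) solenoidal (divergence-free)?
No, ∇·F = z - 2*cos(2*y)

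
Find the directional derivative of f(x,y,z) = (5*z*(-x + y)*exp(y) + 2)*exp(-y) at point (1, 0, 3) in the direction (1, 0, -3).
0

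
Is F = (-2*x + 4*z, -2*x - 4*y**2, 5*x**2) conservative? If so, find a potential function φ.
No, ∇×F = (0, 4 - 10*x, -2) ≠ 0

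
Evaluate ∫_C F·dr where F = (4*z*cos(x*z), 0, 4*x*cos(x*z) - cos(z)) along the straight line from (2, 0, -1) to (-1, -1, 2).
-sin(2) - sin(1)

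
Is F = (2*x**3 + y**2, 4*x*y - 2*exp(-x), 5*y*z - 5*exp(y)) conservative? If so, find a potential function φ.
No, ∇×F = (5*z - 5*exp(y), 0, 2*y + 2*exp(-x)) ≠ 0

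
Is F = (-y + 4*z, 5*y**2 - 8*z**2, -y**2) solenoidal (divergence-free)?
No, ∇·F = 10*y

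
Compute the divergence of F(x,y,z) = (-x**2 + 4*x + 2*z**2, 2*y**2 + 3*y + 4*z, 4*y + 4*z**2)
-2*x + 4*y + 8*z + 7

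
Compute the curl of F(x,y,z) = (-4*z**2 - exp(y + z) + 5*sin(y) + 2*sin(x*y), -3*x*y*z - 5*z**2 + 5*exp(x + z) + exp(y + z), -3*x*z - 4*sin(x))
(3*x*y + 10*z - 5*exp(x + z) - exp(y + z), -5*z - exp(y + z) + 4*cos(x), -2*x*cos(x*y) - 3*y*z + 5*exp(x + z) + exp(y + z) - 5*cos(y))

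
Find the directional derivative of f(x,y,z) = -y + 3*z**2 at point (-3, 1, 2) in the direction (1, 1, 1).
11*sqrt(3)/3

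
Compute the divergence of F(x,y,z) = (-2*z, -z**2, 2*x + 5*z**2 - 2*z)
10*z - 2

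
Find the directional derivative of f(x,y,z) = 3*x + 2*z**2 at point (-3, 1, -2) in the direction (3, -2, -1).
17*sqrt(14)/14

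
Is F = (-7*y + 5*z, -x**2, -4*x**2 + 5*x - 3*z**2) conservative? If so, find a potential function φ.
No, ∇×F = (0, 8*x, 7 - 2*x) ≠ 0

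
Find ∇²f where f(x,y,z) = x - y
0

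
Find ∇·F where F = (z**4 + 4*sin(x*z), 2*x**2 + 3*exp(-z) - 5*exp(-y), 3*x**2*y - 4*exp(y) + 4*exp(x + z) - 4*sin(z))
(4*(z*cos(x*z) + exp(x + z) - cos(z))*exp(y) + 5)*exp(-y)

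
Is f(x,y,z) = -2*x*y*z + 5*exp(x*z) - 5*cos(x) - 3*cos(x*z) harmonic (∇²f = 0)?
No, ∇²f = x**2*(5*exp(x*z) + 3*cos(x*z)) + 5*z**2*exp(x*z) + 3*z**2*cos(x*z) + 5*cos(x)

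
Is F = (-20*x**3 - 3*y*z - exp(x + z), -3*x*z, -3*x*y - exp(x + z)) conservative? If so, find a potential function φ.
Yes, F is conservative. φ = -5*x**4 - 3*x*y*z - exp(x + z)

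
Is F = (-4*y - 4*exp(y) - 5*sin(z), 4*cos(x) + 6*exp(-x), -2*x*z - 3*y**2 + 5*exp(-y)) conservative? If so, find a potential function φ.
No, ∇×F = (-6*y - 5*exp(-y), 2*z - 5*cos(z), 4*exp(y) - 4*sin(x) + 4 - 6*exp(-x)) ≠ 0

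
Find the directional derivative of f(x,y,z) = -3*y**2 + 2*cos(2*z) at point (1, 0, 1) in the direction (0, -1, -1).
2*sqrt(2)*sin(2)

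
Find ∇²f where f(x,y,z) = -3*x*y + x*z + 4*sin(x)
-4*sin(x)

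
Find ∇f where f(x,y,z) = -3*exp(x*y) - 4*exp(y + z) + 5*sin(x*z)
(-3*y*exp(x*y) + 5*z*cos(x*z), -3*x*exp(x*y) - 4*exp(y + z), 5*x*cos(x*z) - 4*exp(y + z))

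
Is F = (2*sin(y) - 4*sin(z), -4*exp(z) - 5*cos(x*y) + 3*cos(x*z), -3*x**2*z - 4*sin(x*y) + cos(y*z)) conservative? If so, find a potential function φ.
No, ∇×F = (3*x*sin(x*z) - 4*x*cos(x*y) - z*sin(y*z) + 4*exp(z), 6*x*z + 4*y*cos(x*y) - 4*cos(z), 5*y*sin(x*y) - 3*z*sin(x*z) - 2*cos(y)) ≠ 0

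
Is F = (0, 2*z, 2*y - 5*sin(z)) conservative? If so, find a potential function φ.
Yes, F is conservative. φ = 2*y*z + 5*cos(z)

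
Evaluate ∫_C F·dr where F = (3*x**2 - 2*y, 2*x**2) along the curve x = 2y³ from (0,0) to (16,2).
29360/7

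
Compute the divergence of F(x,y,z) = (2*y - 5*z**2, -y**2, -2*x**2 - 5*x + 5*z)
5 - 2*y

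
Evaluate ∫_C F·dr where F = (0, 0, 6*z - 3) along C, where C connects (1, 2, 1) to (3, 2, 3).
18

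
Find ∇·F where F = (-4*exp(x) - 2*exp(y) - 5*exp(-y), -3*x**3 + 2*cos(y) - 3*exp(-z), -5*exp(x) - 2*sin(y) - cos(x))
-4*exp(x) - 2*sin(y)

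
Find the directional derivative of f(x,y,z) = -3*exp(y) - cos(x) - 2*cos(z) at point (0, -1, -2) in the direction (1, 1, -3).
3*sqrt(11)*(-1 + 2*E*sin(2))*exp(-1)/11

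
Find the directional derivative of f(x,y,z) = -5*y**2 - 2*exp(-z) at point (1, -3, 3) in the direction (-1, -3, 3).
6*sqrt(19)*(1 - 15*exp(3))*exp(-3)/19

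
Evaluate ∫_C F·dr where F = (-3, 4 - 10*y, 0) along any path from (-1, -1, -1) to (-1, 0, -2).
9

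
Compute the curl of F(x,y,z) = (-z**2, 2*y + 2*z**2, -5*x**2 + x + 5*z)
(-4*z, 10*x - 2*z - 1, 0)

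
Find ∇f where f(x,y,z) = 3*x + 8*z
(3, 0, 8)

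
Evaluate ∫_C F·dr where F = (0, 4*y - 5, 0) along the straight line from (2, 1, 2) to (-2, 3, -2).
6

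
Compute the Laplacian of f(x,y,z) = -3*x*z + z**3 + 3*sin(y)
6*z - 3*sin(y)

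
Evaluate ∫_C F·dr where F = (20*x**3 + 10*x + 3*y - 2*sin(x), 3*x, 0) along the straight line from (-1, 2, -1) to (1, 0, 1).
6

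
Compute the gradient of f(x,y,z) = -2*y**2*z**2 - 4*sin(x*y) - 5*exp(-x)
(-4*y*cos(x*y) + 5*exp(-x), -4*x*cos(x*y) - 4*y*z**2, -4*y**2*z)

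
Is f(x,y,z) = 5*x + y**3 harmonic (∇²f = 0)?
No, ∇²f = 6*y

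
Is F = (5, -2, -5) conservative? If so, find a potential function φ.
Yes, F is conservative. φ = 5*x - 2*y - 5*z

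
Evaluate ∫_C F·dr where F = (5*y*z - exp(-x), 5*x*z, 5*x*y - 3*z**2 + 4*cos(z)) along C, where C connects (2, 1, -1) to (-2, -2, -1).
-10 + 2*sinh(2)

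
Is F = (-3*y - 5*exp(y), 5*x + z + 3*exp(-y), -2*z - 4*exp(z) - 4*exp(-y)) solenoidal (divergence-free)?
No, ∇·F = -4*exp(z) - 2 - 3*exp(-y)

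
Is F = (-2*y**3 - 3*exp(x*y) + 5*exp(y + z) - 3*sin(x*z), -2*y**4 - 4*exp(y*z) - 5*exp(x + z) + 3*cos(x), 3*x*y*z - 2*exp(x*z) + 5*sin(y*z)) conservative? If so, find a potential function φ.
No, ∇×F = (3*x*z + 4*y*exp(y*z) + 5*z*cos(y*z) + 5*exp(x + z), -3*x*cos(x*z) - 3*y*z + 2*z*exp(x*z) + 5*exp(y + z), 3*x*exp(x*y) + 6*y**2 - 5*exp(x + z) - 5*exp(y + z) - 3*sin(x)) ≠ 0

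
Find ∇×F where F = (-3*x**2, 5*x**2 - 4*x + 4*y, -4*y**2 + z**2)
(-8*y, 0, 10*x - 4)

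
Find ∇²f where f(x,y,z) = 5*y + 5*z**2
10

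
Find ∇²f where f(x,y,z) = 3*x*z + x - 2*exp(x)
-2*exp(x)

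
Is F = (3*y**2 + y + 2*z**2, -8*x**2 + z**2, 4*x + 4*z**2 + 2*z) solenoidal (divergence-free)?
No, ∇·F = 8*z + 2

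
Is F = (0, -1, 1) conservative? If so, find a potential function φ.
Yes, F is conservative. φ = -y + z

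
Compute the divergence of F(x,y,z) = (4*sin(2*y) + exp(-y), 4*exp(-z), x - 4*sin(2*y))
0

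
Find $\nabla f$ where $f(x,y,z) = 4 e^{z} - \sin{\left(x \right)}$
(-cos(x), 0, 4*exp(z))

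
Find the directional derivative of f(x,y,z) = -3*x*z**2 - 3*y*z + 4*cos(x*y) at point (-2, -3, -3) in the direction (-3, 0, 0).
27 - 12*sin(6)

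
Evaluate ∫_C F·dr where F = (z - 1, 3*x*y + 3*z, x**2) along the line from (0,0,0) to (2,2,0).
6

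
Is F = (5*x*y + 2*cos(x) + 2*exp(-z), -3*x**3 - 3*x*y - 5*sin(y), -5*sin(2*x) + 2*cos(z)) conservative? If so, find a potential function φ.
No, ∇×F = (0, 10*cos(2*x) - 2*exp(-z), -9*x**2 - 5*x - 3*y) ≠ 0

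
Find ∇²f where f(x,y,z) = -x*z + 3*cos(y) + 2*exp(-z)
-3*cos(y) + 2*exp(-z)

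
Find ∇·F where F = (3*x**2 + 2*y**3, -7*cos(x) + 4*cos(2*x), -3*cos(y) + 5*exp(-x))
6*x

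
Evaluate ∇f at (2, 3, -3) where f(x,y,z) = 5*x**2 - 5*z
(20, 0, -5)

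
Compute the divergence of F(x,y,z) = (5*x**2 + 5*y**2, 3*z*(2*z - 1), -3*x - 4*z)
10*x - 4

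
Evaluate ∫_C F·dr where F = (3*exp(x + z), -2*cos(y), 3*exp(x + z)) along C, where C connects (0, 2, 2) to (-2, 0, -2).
-3*exp(2) + 3*exp(-4) + 2*sin(2)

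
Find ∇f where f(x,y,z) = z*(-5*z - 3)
(0, 0, -10*z - 3)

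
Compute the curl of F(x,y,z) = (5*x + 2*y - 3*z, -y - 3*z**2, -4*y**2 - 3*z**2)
(-8*y + 6*z, -3, -2)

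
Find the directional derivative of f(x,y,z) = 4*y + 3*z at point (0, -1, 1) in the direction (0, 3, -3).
sqrt(2)/2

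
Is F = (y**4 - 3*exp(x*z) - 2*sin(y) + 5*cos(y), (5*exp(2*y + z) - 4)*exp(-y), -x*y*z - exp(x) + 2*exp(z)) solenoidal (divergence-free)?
No, ∇·F = -x*y - 3*z*exp(x*z) + 2*exp(z) + 5*exp(y + z) + 4*exp(-y)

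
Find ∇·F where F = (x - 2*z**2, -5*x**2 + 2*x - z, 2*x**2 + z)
2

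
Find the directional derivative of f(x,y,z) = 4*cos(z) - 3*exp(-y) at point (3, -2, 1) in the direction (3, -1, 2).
-sqrt(14)*(8*sin(1) + 3*exp(2))/14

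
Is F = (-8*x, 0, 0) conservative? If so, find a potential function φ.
Yes, F is conservative. φ = -4*x**2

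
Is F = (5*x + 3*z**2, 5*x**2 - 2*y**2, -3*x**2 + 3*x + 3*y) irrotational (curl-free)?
No, ∇×F = (3, 6*x + 6*z - 3, 10*x)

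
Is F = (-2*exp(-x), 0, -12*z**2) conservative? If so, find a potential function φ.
Yes, F is conservative. φ = -4*z**3 + 2*exp(-x)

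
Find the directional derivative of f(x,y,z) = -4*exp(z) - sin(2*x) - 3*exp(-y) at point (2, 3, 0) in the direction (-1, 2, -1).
sqrt(6)*(3 + (cos(4) + 2)*exp(3))*exp(-3)/3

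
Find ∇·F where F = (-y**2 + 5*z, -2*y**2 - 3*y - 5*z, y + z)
-4*y - 2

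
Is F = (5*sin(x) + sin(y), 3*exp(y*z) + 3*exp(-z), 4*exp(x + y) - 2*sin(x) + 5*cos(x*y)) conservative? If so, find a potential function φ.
No, ∇×F = (-5*x*sin(x*y) - 3*y*exp(y*z) + 4*exp(x + y) + 3*exp(-z), 5*y*sin(x*y) - 4*exp(x + y) + 2*cos(x), -cos(y)) ≠ 0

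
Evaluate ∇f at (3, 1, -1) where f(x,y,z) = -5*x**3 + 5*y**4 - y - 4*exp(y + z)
(-135, 15, -4)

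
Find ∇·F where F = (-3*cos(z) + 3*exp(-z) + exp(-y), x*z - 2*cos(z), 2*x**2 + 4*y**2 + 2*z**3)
6*z**2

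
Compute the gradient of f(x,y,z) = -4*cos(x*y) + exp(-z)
(4*y*sin(x*y), 4*x*sin(x*y), -exp(-z))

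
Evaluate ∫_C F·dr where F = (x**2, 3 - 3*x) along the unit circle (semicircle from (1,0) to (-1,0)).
-3*pi/2 - 2/3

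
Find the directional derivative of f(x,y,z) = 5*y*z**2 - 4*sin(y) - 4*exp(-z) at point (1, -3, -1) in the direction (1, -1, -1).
sqrt(3)*(-35 - 4*E + 4*cos(3))/3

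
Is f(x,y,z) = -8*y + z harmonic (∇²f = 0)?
Yes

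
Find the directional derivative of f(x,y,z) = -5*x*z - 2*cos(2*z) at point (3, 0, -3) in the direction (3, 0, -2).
sqrt(13)*(8*sin(6) + 75)/13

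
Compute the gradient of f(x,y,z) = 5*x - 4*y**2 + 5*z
(5, -8*y, 5)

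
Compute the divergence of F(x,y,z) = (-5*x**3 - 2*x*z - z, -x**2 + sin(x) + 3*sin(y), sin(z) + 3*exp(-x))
-15*x**2 - 2*z + 3*cos(y) + cos(z)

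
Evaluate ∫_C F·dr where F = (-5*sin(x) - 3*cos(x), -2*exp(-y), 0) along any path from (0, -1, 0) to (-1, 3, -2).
-2*E - 5 + 2*exp(-3) + 3*sin(1) + 5*cos(1)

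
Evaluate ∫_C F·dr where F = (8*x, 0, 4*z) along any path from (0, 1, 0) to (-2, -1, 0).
16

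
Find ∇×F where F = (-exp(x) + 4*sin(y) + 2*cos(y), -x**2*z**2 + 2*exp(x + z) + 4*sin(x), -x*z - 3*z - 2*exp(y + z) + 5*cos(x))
(2*x**2*z - 2*exp(x + z) - 2*exp(y + z), z + 5*sin(x), -2*x*z**2 + 2*exp(x + z) + 2*sin(y) + 4*cos(x) - 4*cos(y))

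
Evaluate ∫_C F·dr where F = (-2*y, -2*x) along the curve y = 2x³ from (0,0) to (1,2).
-4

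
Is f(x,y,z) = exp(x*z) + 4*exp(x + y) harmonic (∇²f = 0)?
No, ∇²f = x**2*exp(x*z) + z**2*exp(x*z) + 8*exp(x + y)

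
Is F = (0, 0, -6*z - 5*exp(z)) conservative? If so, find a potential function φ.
Yes, F is conservative. φ = -3*z**2 - 5*exp(z)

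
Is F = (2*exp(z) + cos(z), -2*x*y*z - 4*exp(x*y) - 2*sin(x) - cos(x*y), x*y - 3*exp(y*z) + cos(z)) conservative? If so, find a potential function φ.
No, ∇×F = (2*x*y + x - 3*z*exp(y*z), -y + 2*exp(z) - sin(z), -2*y*z - 4*y*exp(x*y) + y*sin(x*y) - 2*cos(x)) ≠ 0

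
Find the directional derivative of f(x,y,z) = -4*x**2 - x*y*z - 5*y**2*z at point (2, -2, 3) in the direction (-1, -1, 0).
-22*sqrt(2)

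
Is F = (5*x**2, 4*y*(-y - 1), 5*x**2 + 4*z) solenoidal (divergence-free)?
No, ∇·F = 10*x - 8*y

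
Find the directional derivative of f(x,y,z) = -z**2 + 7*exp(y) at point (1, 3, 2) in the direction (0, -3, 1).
sqrt(10)*(-21*exp(3) - 4)/10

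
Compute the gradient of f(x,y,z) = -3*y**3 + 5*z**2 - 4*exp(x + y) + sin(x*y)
(y*cos(x*y) - 4*exp(x + y), x*cos(x*y) - 9*y**2 - 4*exp(x + y), 10*z)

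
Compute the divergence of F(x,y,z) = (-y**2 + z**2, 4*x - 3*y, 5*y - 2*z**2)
-4*z - 3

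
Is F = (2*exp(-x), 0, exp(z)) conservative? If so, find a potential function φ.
Yes, F is conservative. φ = exp(z) - 2*exp(-x)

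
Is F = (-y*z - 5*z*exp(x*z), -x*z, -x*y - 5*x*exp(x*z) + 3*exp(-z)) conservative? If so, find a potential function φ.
Yes, F is conservative. φ = -x*y*z - 5*exp(x*z) - 3*exp(-z)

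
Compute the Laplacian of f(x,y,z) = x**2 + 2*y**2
6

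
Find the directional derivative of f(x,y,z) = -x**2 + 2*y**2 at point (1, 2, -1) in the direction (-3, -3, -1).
-18*sqrt(19)/19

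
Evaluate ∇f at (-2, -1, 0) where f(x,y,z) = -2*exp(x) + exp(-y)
(-2*exp(-2), -E, 0)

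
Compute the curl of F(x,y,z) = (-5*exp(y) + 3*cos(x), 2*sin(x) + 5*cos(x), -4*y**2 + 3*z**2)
(-8*y, 0, 5*exp(y) - 5*sin(x) + 2*cos(x))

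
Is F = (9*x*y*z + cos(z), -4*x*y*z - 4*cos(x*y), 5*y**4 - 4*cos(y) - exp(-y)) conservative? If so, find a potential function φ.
No, ∇×F = (4*x*y + 20*y**3 + 4*sin(y) + exp(-y), 9*x*y - sin(z), -9*x*z - 4*y*z + 4*y*sin(x*y)) ≠ 0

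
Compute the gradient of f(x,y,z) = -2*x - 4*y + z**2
(-2, -4, 2*z)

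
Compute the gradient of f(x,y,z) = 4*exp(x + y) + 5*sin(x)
(4*exp(x + y) + 5*cos(x), 4*exp(x + y), 0)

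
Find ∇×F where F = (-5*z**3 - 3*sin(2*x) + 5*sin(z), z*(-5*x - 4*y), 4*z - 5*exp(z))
(5*x + 4*y, -15*z**2 + 5*cos(z), -5*z)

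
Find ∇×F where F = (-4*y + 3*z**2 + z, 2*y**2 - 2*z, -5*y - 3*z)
(-3, 6*z + 1, 4)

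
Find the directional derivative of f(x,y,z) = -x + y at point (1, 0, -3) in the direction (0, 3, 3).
sqrt(2)/2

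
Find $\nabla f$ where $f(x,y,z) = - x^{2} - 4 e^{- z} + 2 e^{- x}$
(-2*x - 2*exp(-x), 0, 4*exp(-z))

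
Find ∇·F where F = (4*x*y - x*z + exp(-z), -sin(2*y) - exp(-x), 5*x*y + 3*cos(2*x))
4*y - z - 2*cos(2*y)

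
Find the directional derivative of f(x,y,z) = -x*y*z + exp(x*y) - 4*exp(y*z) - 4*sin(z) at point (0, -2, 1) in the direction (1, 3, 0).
-6*sqrt(10)*exp(-2)/5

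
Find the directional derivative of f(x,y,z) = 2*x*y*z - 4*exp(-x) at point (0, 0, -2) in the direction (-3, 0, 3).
-2*sqrt(2)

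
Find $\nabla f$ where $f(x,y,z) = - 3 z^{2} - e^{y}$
(0, -exp(y), -6*z)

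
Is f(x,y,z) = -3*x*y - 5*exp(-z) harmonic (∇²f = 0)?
No, ∇²f = -5*exp(-z)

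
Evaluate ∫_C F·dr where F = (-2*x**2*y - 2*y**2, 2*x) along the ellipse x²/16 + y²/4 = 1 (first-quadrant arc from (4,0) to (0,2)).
64/3 + 20*pi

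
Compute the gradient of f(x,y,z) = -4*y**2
(0, -8*y, 0)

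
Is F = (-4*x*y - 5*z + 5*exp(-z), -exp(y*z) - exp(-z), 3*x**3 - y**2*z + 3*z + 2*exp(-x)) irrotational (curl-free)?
No, ∇×F = (-2*y*z + y*exp(y*z) - exp(-z), -9*x**2 - 5 - 5*exp(-z) + 2*exp(-x), 4*x)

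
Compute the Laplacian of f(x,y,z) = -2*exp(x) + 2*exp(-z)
-2*exp(x) + 2*exp(-z)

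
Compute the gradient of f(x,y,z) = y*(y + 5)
(0, 2*y + 5, 0)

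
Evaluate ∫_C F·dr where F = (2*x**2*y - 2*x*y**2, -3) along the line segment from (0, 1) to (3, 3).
-12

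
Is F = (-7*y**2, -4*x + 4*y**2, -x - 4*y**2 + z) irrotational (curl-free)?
No, ∇×F = (-8*y, 1, 14*y - 4)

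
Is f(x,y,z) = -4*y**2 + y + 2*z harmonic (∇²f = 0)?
No, ∇²f = -8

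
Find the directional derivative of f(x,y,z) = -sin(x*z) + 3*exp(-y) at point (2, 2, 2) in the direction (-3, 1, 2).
sqrt(14)*(2*exp(2)*cos(4) - 3)*exp(-2)/14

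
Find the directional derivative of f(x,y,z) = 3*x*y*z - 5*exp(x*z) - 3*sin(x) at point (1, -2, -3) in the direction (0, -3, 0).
9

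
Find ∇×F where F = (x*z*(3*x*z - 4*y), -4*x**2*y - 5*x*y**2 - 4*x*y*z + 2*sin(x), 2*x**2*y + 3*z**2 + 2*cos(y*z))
(2*x**2 + 4*x*y - 2*z*sin(y*z), 2*x*(3*x*z - 4*y), -8*x*y + 4*x*z - 5*y**2 - 4*y*z + 2*cos(x))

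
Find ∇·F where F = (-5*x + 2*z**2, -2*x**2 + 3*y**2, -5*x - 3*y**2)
6*y - 5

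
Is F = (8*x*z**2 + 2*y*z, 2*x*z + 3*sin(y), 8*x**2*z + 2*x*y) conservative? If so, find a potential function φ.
Yes, F is conservative. φ = 4*x**2*z**2 + 2*x*y*z - 3*cos(y)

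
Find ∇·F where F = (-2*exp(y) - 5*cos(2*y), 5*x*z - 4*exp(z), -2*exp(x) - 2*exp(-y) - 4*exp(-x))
0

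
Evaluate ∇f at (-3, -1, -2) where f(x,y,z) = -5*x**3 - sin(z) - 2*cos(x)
(-135 - 2*sin(3), 0, -cos(2))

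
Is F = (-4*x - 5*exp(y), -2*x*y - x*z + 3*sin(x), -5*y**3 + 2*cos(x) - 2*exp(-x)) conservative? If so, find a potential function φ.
No, ∇×F = (x - 15*y**2, 2*sin(x) - 2*exp(-x), -2*y - z + 5*exp(y) + 3*cos(x)) ≠ 0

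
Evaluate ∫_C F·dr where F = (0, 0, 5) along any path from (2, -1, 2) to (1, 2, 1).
-5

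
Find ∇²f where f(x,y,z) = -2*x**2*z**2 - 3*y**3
-4*x**2 - 18*y - 4*z**2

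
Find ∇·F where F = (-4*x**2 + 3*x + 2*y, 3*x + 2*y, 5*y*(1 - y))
5 - 8*x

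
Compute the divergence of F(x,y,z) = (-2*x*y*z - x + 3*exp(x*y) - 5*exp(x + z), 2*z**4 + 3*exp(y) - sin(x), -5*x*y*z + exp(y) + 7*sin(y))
-5*x*y - 2*y*z + 3*y*exp(x*y) + 3*exp(y) - 5*exp(x + z) - 1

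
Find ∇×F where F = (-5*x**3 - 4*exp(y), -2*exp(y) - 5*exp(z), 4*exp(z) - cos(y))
(5*exp(z) + sin(y), 0, 4*exp(y))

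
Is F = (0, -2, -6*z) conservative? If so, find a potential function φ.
Yes, F is conservative. φ = -2*y - 3*z**2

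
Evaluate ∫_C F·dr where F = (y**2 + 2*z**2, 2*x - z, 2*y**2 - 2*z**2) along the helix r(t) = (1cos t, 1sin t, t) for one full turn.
4*pi*(-4*pi**2 + 3 + 6*pi)/3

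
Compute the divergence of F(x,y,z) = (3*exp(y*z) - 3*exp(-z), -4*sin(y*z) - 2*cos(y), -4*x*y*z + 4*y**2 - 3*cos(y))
-4*x*y - 4*z*cos(y*z) + 2*sin(y)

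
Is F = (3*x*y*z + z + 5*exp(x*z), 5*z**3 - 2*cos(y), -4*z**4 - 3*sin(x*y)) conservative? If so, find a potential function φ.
No, ∇×F = (-3*x*cos(x*y) - 15*z**2, 3*x*y + 5*x*exp(x*z) + 3*y*cos(x*y) + 1, -3*x*z) ≠ 0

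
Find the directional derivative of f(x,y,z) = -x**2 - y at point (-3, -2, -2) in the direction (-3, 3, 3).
-7*sqrt(3)/3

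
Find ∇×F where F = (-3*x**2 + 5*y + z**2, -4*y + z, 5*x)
(-1, 2*z - 5, -5)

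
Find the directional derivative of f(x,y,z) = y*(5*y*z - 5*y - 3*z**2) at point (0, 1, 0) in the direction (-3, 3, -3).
-5*sqrt(3)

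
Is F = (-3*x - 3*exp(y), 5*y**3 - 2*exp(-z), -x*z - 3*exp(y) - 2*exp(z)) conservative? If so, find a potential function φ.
No, ∇×F = (-3*exp(y) - 2*exp(-z), z, 3*exp(y)) ≠ 0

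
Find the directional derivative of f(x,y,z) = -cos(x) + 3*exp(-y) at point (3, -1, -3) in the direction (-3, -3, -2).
3*sqrt(22)*(-sin(3) + 3*E)/22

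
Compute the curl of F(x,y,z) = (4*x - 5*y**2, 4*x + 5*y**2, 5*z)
(0, 0, 10*y + 4)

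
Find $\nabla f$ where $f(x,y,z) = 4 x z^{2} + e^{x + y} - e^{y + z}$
(4*z**2 + exp(x + y), exp(x + y) - exp(y + z), 8*x*z - exp(y + z))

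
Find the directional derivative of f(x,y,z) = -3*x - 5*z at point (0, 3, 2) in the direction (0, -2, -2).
5*sqrt(2)/2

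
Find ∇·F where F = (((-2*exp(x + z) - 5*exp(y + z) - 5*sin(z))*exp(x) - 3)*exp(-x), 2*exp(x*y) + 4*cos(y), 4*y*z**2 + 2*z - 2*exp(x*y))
2*x*exp(x*y) + 8*y*z - 2*exp(x + z) - 4*sin(y) + 2 + 3*exp(-x)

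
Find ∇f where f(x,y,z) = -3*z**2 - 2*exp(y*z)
(0, -2*z*exp(y*z), -2*y*exp(y*z) - 6*z)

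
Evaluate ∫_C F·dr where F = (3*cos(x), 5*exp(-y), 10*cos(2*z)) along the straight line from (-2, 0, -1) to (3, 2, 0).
-5*exp(-2) + 3*sin(3) + 5 + 8*sin(2)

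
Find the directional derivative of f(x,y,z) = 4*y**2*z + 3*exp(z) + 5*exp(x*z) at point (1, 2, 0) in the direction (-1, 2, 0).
0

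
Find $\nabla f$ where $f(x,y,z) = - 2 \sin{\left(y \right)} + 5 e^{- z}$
(0, -2*cos(y), -5*exp(-z))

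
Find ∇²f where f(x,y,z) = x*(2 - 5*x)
-10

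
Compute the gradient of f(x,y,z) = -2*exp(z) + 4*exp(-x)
(-4*exp(-x), 0, -2*exp(z))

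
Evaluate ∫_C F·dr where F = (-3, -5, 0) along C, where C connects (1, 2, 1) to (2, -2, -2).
17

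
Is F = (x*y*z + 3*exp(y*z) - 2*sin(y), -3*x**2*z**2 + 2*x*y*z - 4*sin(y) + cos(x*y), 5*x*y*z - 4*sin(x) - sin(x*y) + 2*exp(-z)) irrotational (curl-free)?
No, ∇×F = (x*(6*x*z - 2*y + 5*z - cos(x*y)), x*y - 5*y*z + 3*y*exp(y*z) + y*cos(x*y) + 4*cos(x), -6*x*z**2 - x*z + 2*y*z - y*sin(x*y) - 3*z*exp(y*z) + 2*cos(y))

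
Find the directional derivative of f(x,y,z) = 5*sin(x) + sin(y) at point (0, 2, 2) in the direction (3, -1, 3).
sqrt(19)*(15 - cos(2))/19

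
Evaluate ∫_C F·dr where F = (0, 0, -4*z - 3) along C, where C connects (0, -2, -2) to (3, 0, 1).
-3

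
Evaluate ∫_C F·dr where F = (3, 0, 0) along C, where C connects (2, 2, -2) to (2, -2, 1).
0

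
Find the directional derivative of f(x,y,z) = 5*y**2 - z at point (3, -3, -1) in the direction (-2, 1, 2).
-32/3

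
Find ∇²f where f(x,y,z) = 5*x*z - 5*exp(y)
-5*exp(y)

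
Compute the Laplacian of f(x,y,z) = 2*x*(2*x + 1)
8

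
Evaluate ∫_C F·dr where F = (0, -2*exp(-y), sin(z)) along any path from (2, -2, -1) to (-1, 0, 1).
2 - 2*exp(2)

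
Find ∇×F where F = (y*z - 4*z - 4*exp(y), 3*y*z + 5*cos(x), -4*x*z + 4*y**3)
(3*y*(4*y - 1), y + 4*z - 4, -z + 4*exp(y) - 5*sin(x))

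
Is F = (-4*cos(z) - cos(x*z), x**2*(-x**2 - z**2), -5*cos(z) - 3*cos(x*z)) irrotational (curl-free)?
No, ∇×F = (2*x**2*z, x*sin(x*z) - 3*z*sin(x*z) + 4*sin(z), 2*x*(-2*x**2 - z**2))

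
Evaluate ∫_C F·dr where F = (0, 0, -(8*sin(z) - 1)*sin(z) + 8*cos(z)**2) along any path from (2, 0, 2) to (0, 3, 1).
-cos(1) + cos(2) - 4*sin(4) + 4*sin(2)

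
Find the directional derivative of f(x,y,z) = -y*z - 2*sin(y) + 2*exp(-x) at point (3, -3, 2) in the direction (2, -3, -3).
sqrt(22)*(3*(2*cos(3) - 1)*exp(3) - 4)*exp(-3)/22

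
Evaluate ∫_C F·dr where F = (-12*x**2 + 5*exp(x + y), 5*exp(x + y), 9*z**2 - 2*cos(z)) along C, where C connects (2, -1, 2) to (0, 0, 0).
-5*E + 2*sin(2) + 13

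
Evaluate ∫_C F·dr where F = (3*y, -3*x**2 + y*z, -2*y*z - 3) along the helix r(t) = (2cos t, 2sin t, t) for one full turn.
-12*pi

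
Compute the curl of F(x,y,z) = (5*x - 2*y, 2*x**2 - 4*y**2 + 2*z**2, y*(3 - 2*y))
(-4*y - 4*z + 3, 0, 4*x + 2)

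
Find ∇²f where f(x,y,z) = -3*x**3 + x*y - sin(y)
-18*x + sin(y)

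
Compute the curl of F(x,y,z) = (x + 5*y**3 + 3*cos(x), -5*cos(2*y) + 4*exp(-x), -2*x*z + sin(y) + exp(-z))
(cos(y), 2*z, -15*y**2 - 4*exp(-x))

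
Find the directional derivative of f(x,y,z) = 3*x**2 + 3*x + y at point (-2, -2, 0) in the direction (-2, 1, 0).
19*sqrt(5)/5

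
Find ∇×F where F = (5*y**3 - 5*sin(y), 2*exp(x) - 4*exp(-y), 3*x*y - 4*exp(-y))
(3*x + 4*exp(-y), -3*y, -15*y**2 + 2*exp(x) + 5*cos(y))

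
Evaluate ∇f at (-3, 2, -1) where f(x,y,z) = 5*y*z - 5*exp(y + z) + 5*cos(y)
(0, -5*E - 5 - 5*sin(2), 10 - 5*E)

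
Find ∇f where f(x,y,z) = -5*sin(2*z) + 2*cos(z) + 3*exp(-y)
(0, -3*exp(-y), -2*sin(z) - 10*cos(2*z))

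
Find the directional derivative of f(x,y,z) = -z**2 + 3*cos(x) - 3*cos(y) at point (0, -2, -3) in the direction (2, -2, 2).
sqrt(3)*(sin(2) + 2)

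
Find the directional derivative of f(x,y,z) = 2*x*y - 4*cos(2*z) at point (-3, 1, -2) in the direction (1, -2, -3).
sqrt(14)*(12*sin(4) + 7)/7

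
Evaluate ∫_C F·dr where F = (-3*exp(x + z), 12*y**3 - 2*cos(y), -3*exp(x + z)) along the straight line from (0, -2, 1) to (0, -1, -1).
-45 - 2*sin(2) - 3*exp(-1) + 2*sin(1) + 3*E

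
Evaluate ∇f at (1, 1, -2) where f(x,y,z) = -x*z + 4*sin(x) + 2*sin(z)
(2 + 4*cos(1), 0, -1 + 2*cos(2))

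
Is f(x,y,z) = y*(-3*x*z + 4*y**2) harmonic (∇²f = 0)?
No, ∇²f = 24*y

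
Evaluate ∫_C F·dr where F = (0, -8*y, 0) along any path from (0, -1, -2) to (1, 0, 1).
4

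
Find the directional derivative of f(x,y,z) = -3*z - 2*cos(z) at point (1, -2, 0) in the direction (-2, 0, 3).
-9*sqrt(13)/13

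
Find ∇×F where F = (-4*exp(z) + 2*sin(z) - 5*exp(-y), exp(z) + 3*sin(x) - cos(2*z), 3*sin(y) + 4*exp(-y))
(-exp(z) - 2*sin(2*z) + 3*cos(y) - 4*exp(-y), -4*exp(z) + 2*cos(z), 3*cos(x) - 5*exp(-y))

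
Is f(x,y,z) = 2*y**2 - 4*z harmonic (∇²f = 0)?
No, ∇²f = 4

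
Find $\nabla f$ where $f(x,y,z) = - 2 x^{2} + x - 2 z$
(1 - 4*x, 0, -2)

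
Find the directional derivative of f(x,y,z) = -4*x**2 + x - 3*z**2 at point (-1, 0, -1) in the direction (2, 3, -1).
6*sqrt(14)/7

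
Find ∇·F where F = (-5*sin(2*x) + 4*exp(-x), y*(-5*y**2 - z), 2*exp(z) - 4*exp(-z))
-15*y**2 - z + 2*exp(z) - 10*cos(2*x) + 4*exp(-z) - 4*exp(-x)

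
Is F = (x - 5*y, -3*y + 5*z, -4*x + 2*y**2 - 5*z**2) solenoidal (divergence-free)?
No, ∇·F = -10*z - 2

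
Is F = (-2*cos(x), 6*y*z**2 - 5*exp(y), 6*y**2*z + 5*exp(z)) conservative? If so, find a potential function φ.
Yes, F is conservative. φ = 3*y**2*z**2 - 5*exp(y) + 5*exp(z) - 2*sin(x)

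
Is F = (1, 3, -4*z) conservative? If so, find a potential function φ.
Yes, F is conservative. φ = x + 3*y - 2*z**2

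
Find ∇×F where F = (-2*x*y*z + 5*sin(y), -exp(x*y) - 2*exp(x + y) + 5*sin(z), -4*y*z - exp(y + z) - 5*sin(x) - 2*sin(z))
(-4*z - exp(y + z) - 5*cos(z), -2*x*y + 5*cos(x), 2*x*z - y*exp(x*y) - 2*exp(x + y) - 5*cos(y))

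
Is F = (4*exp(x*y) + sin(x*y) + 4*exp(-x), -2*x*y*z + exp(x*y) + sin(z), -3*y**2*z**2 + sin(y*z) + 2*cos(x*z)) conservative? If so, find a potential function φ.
No, ∇×F = (2*x*y - 6*y*z**2 + z*cos(y*z) - cos(z), 2*z*sin(x*z), -4*x*exp(x*y) - x*cos(x*y) - 2*y*z + y*exp(x*y)) ≠ 0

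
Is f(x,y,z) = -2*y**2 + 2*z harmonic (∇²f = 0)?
No, ∇²f = -4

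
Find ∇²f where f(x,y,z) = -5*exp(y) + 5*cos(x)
-5*exp(y) - 5*cos(x)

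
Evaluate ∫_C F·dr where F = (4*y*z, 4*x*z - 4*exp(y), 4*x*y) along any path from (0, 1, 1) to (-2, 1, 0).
0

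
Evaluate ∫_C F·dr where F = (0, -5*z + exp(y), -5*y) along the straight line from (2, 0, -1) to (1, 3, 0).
-1 + exp(3)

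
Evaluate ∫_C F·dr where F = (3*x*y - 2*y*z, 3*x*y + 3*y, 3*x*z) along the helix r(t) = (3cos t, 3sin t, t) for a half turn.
36 + 9*pi**2/2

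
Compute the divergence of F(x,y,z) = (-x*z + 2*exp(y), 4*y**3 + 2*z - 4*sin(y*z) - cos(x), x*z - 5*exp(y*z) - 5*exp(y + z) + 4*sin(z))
x + 12*y**2 - 5*y*exp(y*z) - 4*z*cos(y*z) - z - 5*exp(y + z) + 4*cos(z)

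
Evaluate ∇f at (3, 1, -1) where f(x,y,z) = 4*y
(0, 4, 0)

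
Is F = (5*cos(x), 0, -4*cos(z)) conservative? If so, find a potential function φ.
Yes, F is conservative. φ = 5*sin(x) - 4*sin(z)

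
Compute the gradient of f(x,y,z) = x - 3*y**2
(1, -6*y, 0)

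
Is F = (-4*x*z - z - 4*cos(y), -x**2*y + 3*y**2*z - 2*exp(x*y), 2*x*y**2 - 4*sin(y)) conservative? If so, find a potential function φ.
No, ∇×F = (4*x*y - 3*y**2 - 4*cos(y), -4*x - 2*y**2 - 1, -2*x*y - 2*y*exp(x*y) - 4*sin(y)) ≠ 0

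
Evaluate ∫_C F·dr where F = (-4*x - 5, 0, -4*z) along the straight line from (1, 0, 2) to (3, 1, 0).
-18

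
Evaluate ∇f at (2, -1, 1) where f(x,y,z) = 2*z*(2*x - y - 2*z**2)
(4, -2, -2)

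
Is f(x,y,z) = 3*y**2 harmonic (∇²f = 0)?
No, ∇²f = 6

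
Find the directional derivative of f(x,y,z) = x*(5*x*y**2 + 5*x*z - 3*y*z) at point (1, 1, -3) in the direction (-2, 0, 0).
11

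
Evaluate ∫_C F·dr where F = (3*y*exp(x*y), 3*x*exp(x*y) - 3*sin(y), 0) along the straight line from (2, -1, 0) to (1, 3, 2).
3*(-1 + (cos(3) - cos(1) + exp(3))*exp(2))*exp(-2)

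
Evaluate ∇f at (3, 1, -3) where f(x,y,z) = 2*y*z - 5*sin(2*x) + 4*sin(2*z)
(-10*cos(6), -6, 2 + 8*cos(6))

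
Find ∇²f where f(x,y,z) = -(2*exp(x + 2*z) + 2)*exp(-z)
2*(-2*exp(x + 2*z) - 1)*exp(-z)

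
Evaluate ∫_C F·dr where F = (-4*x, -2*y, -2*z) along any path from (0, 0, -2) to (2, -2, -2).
-12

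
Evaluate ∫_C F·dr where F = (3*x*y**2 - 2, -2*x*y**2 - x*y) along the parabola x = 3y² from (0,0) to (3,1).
21/20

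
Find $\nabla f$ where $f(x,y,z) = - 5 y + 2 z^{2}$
(0, -5, 4*z)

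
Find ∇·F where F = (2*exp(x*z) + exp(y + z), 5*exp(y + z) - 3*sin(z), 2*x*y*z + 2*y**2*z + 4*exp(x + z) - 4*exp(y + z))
2*x*y + 2*y**2 + 2*z*exp(x*z) + 4*exp(x + z) + exp(y + z)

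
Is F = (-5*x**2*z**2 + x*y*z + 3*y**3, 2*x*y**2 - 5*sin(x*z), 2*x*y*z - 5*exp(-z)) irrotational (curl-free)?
No, ∇×F = (x*(2*z + 5*cos(x*z)), -10*x**2*z + x*y - 2*y*z, -x*z - 7*y**2 - 5*z*cos(x*z))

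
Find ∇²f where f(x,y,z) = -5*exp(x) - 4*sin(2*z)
-5*exp(x) + 16*sin(2*z)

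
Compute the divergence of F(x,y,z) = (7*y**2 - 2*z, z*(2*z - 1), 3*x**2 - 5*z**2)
-10*z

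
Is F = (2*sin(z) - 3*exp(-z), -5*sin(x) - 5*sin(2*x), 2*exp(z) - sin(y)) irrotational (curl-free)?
No, ∇×F = (-cos(y), 2*cos(z) + 3*exp(-z), -5*cos(x) - 10*cos(2*x))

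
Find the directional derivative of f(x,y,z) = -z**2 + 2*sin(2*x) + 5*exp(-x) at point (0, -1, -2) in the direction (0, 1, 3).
6*sqrt(10)/5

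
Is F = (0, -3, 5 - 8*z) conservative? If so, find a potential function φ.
Yes, F is conservative. φ = -3*y - 4*z**2 + 5*z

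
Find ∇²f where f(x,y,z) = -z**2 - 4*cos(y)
4*cos(y) - 2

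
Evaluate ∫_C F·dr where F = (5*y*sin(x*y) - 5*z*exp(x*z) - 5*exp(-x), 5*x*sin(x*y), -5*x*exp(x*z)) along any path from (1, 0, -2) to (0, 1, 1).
5*(1 - E)*exp(-2)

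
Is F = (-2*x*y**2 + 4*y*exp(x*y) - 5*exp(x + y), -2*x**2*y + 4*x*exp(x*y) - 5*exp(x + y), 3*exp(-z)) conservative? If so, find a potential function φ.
Yes, F is conservative. φ = -x**2*y**2 + 4*exp(x*y) - 5*exp(x + y) - 3*exp(-z)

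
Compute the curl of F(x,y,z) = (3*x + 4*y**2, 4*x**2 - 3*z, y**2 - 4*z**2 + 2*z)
(2*y + 3, 0, 8*x - 8*y)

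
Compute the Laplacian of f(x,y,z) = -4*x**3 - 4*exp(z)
-24*x - 4*exp(z)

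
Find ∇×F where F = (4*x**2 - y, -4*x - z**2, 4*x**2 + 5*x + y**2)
(2*y + 2*z, -8*x - 5, -3)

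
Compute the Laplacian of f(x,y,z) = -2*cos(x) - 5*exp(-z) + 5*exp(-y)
2*cos(x) - 5*exp(-z) + 5*exp(-y)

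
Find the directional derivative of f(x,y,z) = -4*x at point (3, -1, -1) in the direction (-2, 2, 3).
8*sqrt(17)/17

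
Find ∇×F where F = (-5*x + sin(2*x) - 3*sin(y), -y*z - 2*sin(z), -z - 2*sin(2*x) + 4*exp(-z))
(y + 2*cos(z), 4*cos(2*x), 3*cos(y))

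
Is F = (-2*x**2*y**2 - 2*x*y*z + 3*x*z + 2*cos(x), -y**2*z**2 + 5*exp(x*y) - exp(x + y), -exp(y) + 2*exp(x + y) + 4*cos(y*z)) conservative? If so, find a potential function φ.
No, ∇×F = (2*y**2*z - 4*z*sin(y*z) - exp(y) + 2*exp(x + y), -2*x*y + 3*x - 2*exp(x + y), 4*x**2*y + 2*x*z + 5*y*exp(x*y) - exp(x + y)) ≠ 0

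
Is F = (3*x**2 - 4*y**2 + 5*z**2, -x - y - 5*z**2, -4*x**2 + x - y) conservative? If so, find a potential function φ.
No, ∇×F = (10*z - 1, 8*x + 10*z - 1, 8*y - 1) ≠ 0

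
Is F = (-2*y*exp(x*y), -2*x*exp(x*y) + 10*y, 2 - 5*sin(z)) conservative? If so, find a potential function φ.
Yes, F is conservative. φ = 5*y**2 + 2*z - 2*exp(x*y) + 5*cos(z)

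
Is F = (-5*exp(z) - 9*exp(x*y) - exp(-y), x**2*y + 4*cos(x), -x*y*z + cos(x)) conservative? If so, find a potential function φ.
No, ∇×F = (-x*z, y*z - 5*exp(z) + sin(x), 2*x*y + 9*x*exp(x*y) - 4*sin(x) - exp(-y)) ≠ 0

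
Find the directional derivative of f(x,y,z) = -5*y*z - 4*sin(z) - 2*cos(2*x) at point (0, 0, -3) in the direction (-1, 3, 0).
9*sqrt(10)/2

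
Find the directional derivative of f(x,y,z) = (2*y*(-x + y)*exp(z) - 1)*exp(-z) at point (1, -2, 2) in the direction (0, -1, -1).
sqrt(2)*(-1 + 10*exp(2))*exp(-2)/2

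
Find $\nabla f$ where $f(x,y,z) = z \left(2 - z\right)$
(0, 0, 2 - 2*z)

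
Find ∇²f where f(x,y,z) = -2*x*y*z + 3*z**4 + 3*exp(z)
36*z**2 + 3*exp(z)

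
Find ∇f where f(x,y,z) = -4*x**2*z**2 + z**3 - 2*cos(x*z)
(2*z*(-4*x*z + sin(x*z)), 0, -8*x**2*z + 2*x*sin(x*z) + 3*z**2)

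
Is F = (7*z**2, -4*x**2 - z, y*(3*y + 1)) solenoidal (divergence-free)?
Yes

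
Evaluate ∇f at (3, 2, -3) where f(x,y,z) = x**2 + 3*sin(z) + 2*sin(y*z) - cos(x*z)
(3*sin(9) + 6, -6*cos(6), 3*cos(3) - 3*sin(9) + 4*cos(6))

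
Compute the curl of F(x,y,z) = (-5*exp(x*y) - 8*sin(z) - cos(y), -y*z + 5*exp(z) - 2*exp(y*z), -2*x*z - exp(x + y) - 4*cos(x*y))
(4*x*sin(x*y) + 2*y*exp(y*z) + y - 5*exp(z) - exp(x + y), -4*y*sin(x*y) + 2*z + exp(x + y) - 8*cos(z), 5*x*exp(x*y) - sin(y))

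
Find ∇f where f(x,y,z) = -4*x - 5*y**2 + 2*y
(-4, 2 - 10*y, 0)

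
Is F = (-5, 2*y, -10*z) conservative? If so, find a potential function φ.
Yes, F is conservative. φ = -5*x + y**2 - 5*z**2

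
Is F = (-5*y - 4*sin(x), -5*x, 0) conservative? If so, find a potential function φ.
Yes, F is conservative. φ = -5*x*y + 4*cos(x)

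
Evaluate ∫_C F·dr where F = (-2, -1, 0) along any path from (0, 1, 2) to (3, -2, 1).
-3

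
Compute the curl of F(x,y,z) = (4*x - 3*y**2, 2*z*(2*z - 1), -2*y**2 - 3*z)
(-4*y - 8*z + 2, 0, 6*y)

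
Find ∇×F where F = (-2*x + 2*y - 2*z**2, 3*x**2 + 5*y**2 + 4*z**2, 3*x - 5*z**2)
(-8*z, -4*z - 3, 6*x - 2)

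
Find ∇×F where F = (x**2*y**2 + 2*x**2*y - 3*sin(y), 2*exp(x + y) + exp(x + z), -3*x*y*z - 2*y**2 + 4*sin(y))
(-3*x*z - 4*y - exp(x + z) + 4*cos(y), 3*y*z, -2*x**2*y - 2*x**2 + 2*exp(x + y) + exp(x + z) + 3*cos(y))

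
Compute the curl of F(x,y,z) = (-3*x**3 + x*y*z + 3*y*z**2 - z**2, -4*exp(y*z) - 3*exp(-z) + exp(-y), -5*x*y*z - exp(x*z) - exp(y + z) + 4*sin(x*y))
(-5*x*z + 4*x*cos(x*y) + 4*y*exp(y*z) - exp(y + z) - 3*exp(-z), x*y + 11*y*z - 4*y*cos(x*y) + z*exp(x*z) - 2*z, z*(-x - 3*z))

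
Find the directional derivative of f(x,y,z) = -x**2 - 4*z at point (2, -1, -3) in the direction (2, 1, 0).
-8*sqrt(5)/5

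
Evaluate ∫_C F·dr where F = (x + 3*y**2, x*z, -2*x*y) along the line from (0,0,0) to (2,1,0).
4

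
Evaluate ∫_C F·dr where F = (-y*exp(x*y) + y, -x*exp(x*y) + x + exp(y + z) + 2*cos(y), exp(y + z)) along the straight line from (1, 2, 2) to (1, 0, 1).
-exp(4) - 3 - 2*sin(2) + E + exp(2)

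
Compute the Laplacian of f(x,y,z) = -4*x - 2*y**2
-4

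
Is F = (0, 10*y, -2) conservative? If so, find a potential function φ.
Yes, F is conservative. φ = 5*y**2 - 2*z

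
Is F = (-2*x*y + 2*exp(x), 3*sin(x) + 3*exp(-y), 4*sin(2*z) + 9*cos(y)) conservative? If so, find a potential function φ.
No, ∇×F = (-9*sin(y), 0, 2*x + 3*cos(x)) ≠ 0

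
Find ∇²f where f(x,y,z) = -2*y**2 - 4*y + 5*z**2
6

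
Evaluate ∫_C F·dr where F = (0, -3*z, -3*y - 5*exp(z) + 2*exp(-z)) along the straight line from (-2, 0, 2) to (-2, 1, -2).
6 + 6*sinh(2)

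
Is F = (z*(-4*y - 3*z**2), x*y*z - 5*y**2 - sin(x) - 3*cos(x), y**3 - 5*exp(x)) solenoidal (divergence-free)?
No, ∇·F = x*z - 10*y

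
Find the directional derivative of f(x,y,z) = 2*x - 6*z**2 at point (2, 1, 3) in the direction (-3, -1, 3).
-6*sqrt(19)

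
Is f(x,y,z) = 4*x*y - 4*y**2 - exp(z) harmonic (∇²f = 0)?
No, ∇²f = -exp(z) - 8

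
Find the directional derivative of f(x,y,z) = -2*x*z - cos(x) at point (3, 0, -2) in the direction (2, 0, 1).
2*sqrt(5)*(sin(3) + 1)/5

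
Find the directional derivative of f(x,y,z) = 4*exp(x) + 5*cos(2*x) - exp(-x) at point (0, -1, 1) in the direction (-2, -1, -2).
-10/3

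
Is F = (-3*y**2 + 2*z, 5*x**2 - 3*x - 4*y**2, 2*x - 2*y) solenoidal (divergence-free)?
No, ∇·F = -8*y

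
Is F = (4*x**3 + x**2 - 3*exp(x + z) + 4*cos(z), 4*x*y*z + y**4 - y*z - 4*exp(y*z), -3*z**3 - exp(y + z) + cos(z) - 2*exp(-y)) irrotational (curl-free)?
No, ∇×F = (-4*x*y + 4*y*exp(y*z) + y - exp(y + z) + 2*exp(-y), -3*exp(x + z) - 4*sin(z), 4*y*z)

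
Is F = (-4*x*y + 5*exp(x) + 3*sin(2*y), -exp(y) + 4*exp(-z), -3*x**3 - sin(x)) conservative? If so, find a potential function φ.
No, ∇×F = (4*exp(-z), 9*x**2 + cos(x), 4*x - 6*cos(2*y)) ≠ 0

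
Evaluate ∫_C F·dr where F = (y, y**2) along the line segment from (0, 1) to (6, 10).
366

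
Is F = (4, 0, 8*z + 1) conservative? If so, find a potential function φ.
Yes, F is conservative. φ = 4*x + 4*z**2 + z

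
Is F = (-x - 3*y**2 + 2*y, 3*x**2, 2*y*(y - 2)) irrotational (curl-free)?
No, ∇×F = (4*y - 4, 0, 6*x + 6*y - 2)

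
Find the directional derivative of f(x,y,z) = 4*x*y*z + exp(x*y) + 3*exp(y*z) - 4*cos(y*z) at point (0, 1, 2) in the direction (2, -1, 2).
6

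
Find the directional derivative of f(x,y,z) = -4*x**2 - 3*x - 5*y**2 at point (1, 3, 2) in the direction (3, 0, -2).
-33*sqrt(13)/13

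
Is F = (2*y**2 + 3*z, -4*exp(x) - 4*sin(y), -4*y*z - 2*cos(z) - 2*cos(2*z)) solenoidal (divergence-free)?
No, ∇·F = -4*y + 2*sin(z) + 4*sin(2*z) - 4*cos(y)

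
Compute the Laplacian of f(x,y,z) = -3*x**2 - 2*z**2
-10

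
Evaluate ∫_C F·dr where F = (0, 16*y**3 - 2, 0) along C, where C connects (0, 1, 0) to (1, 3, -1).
316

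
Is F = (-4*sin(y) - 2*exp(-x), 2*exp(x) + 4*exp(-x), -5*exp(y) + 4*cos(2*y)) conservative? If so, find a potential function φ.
No, ∇×F = (-5*exp(y) - 8*sin(2*y), 0, 2*exp(x) + 4*cos(y) - 4*exp(-x)) ≠ 0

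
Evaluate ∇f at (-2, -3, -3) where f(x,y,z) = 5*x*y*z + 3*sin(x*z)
(45 - 9*cos(6), 30, 30 - 6*cos(6))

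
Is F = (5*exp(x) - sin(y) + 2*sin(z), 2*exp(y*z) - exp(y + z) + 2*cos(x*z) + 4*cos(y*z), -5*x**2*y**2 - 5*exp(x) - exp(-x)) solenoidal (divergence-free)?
No, ∇·F = 2*z*exp(y*z) - 4*z*sin(y*z) + 5*exp(x) - exp(y + z)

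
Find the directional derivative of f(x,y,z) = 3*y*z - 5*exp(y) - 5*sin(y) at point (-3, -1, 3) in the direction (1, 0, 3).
-9*sqrt(10)/10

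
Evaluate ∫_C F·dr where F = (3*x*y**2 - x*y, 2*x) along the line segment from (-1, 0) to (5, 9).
1656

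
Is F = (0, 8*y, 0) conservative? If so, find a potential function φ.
Yes, F is conservative. φ = 4*y**2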